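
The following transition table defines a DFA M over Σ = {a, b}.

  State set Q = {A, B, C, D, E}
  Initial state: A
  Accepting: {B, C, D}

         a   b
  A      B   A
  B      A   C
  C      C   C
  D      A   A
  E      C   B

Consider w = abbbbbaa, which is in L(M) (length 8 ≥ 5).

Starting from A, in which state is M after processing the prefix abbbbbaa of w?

C

State sequence: A -a-> B -b-> C -b-> C -b-> C -b-> C -b-> C -a-> C -a-> C

After reading 8 characters, M is in state C.
(This kind of state-tracing is the core of the pumping-lemma construction: with 5 states, pigeonhole forces a repeat within the first 5 steps.)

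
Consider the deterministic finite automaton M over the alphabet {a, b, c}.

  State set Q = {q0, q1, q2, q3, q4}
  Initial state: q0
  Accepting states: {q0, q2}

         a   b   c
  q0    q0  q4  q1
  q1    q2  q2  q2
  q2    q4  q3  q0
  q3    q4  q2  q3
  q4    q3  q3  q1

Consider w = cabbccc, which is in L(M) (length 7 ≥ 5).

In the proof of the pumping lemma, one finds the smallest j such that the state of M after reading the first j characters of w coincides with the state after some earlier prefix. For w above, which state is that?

q2

State sequence: q0 -c-> q1 -a-> q2 -b-> q3 -b-> q2 -c-> q0 -c-> q1 -c-> q2
First repeat at step 4: q2 was already visited.

The earliest repeat is at step j = 4: M is in q2, which it already visited at step i = 2.
Pumping length from the standard proof: p = 5 (the number of states). The repeated state found above gives |xy| = j ≤ 5 and |y| = j − i ≥ 1.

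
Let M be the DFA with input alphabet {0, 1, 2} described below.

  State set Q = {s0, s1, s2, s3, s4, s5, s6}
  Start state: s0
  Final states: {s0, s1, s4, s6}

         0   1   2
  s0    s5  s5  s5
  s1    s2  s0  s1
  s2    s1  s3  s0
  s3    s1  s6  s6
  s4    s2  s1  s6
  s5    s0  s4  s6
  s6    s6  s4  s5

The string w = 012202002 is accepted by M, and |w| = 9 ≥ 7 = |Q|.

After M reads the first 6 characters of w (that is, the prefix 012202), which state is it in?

s5

Run of M on the first 6 characters of w = 0 1 2 2 0 2:
  step 0: s0  (start)
  step 1: s5  (read 0: s0→s5)
  step 2: s4  (read 1: s5→s4)
  step 3: s6  (read 2: s4→s6)
  step 4: s5  (read 2: s6→s5)
  step 5: s0  (read 0: s5→s0)
  step 6: s5  (read 2: s0→s5)

After reading 6 characters, M is in state s5.
(This kind of state-tracing is the core of the pumping-lemma construction: with 7 states, pigeonhole forces a repeat within the first 7 steps.)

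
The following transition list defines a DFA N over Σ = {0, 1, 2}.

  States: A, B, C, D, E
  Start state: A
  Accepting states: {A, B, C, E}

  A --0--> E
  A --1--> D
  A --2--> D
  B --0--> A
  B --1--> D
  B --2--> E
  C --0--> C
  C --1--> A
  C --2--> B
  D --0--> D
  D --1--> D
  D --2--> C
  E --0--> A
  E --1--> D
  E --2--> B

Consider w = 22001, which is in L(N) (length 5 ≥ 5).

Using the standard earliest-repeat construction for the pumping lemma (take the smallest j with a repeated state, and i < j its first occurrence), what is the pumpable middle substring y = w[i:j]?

0

State sequence: A -2-> D -2-> C -0-> C -0-> C -1-> A
First repeat at step 3: C was already visited.

So i = 2, j = 3, giving x = w[0:2] = 22, y = w[2:3] = 0, z = w[3:5] = 01.
Check: |xy| = 3 ≤ 5 and |y| = 1 ≥ 1. Reading y takes N from C back to C, so every xyⁱz is accepted.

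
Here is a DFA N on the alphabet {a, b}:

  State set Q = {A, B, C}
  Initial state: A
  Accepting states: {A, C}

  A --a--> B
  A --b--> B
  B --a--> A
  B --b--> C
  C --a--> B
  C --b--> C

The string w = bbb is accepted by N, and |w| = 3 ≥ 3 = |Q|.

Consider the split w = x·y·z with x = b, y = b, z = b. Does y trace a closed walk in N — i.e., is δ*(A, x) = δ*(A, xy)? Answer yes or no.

State sequence: A -b-> B -b-> C

After x (step 1): B. After xy (step 2): C.
They differ (B ≠ C), so y is not a cycle from the state after x; this split is not the one the pumping-lemma construction produces, and pumping y need not keep the string in L(N).

no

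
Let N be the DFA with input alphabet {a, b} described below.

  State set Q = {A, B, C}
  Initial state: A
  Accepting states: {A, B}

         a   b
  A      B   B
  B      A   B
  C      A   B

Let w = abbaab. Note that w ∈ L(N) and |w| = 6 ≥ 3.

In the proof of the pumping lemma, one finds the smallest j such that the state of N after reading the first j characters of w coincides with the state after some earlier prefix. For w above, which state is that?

Run of N on w = a b b a a b:
  step 0: A  (start)
  step 1: B  (read a: A→B)
  step 2: B  (read b: B→B)   ← first repeat (B seen earlier)
  step 3: B  (read b: B→B)
  step 4: A  (read a: B→A)
  step 5: B  (read a: A→B)
  step 6: B  (read b: B→B)

The earliest repeat is at step j = 2: N is in B, which it already visited at step i = 1.
Since N has 3 states, any run of length ≥ 3 visits 3+1 states, so by pigeonhole some state repeats within the first 3 steps — that repeat gives the pumpable loop.

B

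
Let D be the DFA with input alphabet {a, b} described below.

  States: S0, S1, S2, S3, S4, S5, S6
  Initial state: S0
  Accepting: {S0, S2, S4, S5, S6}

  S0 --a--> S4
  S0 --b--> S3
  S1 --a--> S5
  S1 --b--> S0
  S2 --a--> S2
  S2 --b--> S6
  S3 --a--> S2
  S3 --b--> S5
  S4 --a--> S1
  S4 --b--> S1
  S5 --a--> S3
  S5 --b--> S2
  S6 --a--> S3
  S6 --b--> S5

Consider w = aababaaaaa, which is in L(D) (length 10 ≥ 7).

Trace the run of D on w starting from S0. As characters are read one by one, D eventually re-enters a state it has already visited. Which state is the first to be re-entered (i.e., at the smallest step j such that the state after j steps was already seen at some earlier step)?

State sequence: S0 -a-> S4 -a-> S1 -b-> S0 -a-> S4 -b-> S1 -a-> S5 -a-> S3 -a-> S2 -a-> S2 -a-> S2
First repeat at step 3: S0 was already visited.

The earliest repeat is at step j = 3: D is in S0, which it already visited at step i = 0.

S0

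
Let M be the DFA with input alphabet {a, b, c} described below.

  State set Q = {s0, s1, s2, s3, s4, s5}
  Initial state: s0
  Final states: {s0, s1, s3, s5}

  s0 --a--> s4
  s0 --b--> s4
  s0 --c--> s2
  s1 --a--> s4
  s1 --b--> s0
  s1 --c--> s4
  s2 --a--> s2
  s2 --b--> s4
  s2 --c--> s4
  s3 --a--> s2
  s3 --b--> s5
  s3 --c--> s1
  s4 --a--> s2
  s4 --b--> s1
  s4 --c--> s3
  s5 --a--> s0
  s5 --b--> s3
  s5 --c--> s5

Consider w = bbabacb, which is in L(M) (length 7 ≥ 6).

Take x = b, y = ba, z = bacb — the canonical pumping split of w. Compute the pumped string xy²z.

bbababacb

xy^2z = b·ba·ba·bacb = bbababacb.
Reading y = ba takes M from s4 back to s4, so after x·y·y the machine is still in s4, and z then leads to the accepting state s5. Hence bbababacb ∈ L(M).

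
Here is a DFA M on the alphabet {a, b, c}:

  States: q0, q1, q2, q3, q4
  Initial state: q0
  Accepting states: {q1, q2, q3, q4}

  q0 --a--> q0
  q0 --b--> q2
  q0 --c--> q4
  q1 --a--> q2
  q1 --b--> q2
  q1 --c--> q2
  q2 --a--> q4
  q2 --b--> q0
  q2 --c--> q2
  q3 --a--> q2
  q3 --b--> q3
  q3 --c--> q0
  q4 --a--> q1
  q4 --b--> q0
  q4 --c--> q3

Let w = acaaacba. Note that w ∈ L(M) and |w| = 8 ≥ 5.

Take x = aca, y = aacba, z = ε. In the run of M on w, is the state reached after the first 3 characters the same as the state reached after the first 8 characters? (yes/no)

State sequence: q0 -a-> q0 -c-> q4 -a-> q1 -a-> q2 -a-> q4 -c-> q3 -b-> q3 -a-> q2

After x (step 3): q1. After xy (step 8): q2.
They differ (q1 ≠ q2), so y is not a cycle from the state after x; this split is not the one the pumping-lemma construction produces, and pumping y need not keep the string in L(M).

no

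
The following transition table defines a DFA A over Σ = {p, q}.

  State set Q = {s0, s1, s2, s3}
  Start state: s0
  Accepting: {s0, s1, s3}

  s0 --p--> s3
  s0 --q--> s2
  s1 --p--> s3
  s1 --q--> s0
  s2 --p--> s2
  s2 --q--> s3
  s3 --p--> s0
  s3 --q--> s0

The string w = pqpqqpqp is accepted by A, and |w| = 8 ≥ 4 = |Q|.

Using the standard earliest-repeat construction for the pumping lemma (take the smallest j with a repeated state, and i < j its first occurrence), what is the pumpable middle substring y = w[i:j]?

pq

State sequence: s0 -p-> s3 -q-> s0 -p-> s3 -q-> s0 -q-> s2 -p-> s2 -q-> s3 -p-> s0
First repeat at step 2: s0 was already visited.

So i = 0, j = 2, giving x = w[0:0] = ε, y = w[0:2] = pq, z = w[2:8] = pqqpqp.
Check: |xy| = 2 ≤ 4 and |y| = 2 ≥ 1. Reading y takes A from s0 back to s0, so every xyⁱz is accepted.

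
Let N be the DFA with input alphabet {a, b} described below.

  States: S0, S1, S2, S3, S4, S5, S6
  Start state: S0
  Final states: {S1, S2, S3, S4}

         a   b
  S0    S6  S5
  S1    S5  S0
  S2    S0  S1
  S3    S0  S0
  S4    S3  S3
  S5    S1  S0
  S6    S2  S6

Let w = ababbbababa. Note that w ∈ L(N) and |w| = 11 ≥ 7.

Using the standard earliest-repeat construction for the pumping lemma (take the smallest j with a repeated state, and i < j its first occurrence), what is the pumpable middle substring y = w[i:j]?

b

State sequence: S0 -a-> S6 -b-> S6 -a-> S2 -b-> S1 -b-> S0 -b-> S5 -a-> S1 -b-> S0 -a-> S6 -b-> S6 -a-> S2
First repeat at step 2: S6 was already visited.

So i = 1, j = 2, giving x = w[0:1] = a, y = w[1:2] = b, z = w[2:11] = abbbababa.
Check: |xy| = 2 ≤ 7 and |y| = 1 ≥ 1. Reading y takes N from S6 back to S6, so every xyⁱz is accepted.
Since N has 7 states, any run of length ≥ 7 visits 7+1 states, so by pigeonhole some state repeats within the first 7 steps — that repeat gives the pumpable loop.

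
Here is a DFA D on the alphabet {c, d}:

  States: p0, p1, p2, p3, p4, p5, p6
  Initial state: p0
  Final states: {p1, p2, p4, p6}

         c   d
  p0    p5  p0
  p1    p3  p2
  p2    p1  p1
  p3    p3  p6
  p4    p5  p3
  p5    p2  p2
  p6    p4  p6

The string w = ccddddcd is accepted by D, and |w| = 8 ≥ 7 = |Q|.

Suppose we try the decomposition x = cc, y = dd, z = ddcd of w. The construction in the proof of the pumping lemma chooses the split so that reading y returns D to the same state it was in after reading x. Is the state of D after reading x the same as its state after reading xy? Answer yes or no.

State sequence: p0 -c-> p5 -c-> p2 -d-> p1 -d-> p2

After x (step 2): p2. After xy (step 4): p2.
They match, so y = dd drives D around a cycle from p2 back to itself; pumping y any number of times keeps D in p2 before reading z, and xyⁱz ∈ L(D) for every i ≥ 0.

yes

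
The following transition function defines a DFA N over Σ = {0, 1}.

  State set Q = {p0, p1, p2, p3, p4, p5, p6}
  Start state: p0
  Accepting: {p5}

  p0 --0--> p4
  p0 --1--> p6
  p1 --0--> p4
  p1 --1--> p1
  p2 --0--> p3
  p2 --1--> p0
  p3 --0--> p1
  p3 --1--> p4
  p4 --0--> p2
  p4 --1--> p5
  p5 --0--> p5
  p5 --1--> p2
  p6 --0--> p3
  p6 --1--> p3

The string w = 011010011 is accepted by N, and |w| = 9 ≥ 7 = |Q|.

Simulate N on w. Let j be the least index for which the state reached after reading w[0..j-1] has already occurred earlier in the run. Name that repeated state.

Run of N on w = 0 1 1 0 1 0 0 1 1:
  step 0: p0  (start)
  step 1: p4  (read 0: p0→p4)
  step 2: p5  (read 1: p4→p5)
  step 3: p2  (read 1: p5→p2)
  step 4: p3  (read 0: p2→p3)
  step 5: p4  (read 1: p3→p4)   ← first repeat (p4 seen earlier)
  step 6: p2  (read 0: p4→p2)
  step 7: p3  (read 0: p2→p3)
  step 8: p4  (read 1: p3→p4)
  step 9: p5  (read 1: p4→p5)

The earliest repeat is at step j = 5: N is in p4, which it already visited at step i = 1.

p4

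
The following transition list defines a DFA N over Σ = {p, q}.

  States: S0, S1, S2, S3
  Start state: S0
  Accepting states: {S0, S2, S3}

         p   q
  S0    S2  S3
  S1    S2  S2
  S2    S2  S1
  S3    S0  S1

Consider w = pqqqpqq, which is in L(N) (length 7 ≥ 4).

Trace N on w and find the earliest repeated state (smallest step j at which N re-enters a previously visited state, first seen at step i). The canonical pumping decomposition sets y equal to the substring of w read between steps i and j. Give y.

qq

State sequence: S0 -p-> S2 -q-> S1 -q-> S2 -q-> S1 -p-> S2 -q-> S1 -q-> S2
First repeat at step 3: S2 was already visited.

So i = 1, j = 3, giving x = w[0:1] = p, y = w[1:3] = qq, z = w[3:7] = qpqq.
Check: |xy| = 3 ≤ 4 and |y| = 2 ≥ 1. Reading y takes N from S2 back to S2, so every xyⁱz is accepted.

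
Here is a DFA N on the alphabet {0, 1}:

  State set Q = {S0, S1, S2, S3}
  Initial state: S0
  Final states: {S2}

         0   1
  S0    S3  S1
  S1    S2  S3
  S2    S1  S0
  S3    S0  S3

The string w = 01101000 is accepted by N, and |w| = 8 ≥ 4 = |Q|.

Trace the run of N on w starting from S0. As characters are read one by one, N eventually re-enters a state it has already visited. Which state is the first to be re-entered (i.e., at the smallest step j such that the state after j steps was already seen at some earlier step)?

State sequence: S0 -0-> S3 -1-> S3 -1-> S3 -0-> S0 -1-> S1 -0-> S2 -0-> S1 -0-> S2
First repeat at step 2: S3 was already visited.

The earliest repeat is at step j = 2: N is in S3, which it already visited at step i = 1.
The DFA has 4 states, so the proof of the pumping lemma guarantees a repeated state among the first 4+1 visited; the segment between the two visits is the pumpable y.

S3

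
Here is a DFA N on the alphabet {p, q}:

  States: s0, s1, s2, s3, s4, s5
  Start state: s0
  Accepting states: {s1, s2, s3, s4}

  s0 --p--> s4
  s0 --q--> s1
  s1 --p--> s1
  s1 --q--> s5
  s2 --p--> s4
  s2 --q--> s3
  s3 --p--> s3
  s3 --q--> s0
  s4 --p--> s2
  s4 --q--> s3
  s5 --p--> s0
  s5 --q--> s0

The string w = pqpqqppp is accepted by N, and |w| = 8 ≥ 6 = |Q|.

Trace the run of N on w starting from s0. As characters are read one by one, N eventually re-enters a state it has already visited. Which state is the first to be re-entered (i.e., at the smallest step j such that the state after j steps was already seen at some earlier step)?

Run of N on w = p q p q q p p p:
  step 0: s0  (start)
  step 1: s4  (read p: s0→s4)
  step 2: s3  (read q: s4→s3)
  step 3: s3  (read p: s3→s3)   ← first repeat (s3 seen earlier)
  step 4: s0  (read q: s3→s0)
  step 5: s1  (read q: s0→s1)
  step 6: s1  (read p: s1→s1)
  step 7: s1  (read p: s1→s1)
  step 8: s1  (read p: s1→s1)

The earliest repeat is at step j = 3: N is in s3, which it already visited at step i = 2.

s3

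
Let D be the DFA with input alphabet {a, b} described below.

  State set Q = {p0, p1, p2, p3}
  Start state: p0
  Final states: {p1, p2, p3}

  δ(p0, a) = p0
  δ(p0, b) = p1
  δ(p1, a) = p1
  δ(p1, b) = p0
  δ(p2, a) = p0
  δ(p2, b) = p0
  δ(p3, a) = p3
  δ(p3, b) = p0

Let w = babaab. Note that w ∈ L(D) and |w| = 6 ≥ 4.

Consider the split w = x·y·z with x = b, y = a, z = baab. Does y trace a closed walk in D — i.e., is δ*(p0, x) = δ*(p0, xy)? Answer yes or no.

Run of D on the first 2 characters of w = b a:
  step 0: p0  (start)
  step 1: p1  (read b: p0→p1)
  step 2: p1  (read a: p1→p1)

After x (step 1): p1. After xy (step 2): p1.
They match, so y = a drives D around a cycle from p1 back to itself; pumping y any number of times keeps D in p1 before reading z, and xyⁱz ∈ L(D) for every i ≥ 0.

yes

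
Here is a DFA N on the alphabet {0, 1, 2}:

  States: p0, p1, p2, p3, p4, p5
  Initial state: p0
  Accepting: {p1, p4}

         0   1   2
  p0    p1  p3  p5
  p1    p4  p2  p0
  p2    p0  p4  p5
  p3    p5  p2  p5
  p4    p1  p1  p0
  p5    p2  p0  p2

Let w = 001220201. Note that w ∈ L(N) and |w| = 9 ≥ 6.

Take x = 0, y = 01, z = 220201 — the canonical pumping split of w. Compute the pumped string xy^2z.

00101220201

xy^2z = 0·01·01·220201 = 00101220201.
Reading y = 01 takes N from p1 back to p1, so after x·y·y the machine is still in p1, and z then leads to the accepting state p4. Hence 00101220201 ∈ L(N).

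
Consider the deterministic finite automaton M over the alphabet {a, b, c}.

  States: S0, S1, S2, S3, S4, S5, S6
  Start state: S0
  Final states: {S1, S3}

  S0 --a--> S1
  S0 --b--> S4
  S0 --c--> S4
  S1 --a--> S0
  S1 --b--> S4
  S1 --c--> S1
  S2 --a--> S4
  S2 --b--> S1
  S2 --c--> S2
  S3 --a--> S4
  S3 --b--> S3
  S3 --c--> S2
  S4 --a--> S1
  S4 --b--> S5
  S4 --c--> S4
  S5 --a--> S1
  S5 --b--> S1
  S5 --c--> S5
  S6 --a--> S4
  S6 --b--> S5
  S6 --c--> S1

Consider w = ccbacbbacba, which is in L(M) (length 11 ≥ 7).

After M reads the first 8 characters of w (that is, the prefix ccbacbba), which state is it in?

Run of M on the first 8 characters of w = c c b a c b b a:
  step 0: S0  (start)
  step 1: S4  (read c: S0→S4)
  step 2: S4  (read c: S4→S4)
  step 3: S5  (read b: S4→S5)
  step 4: S1  (read a: S5→S1)
  step 5: S1  (read c: S1→S1)
  step 6: S4  (read b: S1→S4)
  step 7: S5  (read b: S4→S5)
  step 8: S1  (read a: S5→S1)

After reading 8 characters, M is in state S1.

S1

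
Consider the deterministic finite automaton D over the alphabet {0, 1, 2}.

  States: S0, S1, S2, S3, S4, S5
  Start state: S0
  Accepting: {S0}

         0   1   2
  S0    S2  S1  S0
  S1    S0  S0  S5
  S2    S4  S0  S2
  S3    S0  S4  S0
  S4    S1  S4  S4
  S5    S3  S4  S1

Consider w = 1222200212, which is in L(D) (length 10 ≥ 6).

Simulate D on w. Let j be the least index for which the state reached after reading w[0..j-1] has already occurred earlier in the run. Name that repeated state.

Run of D on w = 1 2 2 2 2 0 0 2 1 2:
  step 0: S0  (start)
  step 1: S1  (read 1: S0→S1)
  step 2: S5  (read 2: S1→S5)
  step 3: S1  (read 2: S5→S1)   ← first repeat (S1 seen earlier)
  step 4: S5  (read 2: S1→S5)
  step 5: S1  (read 2: S5→S1)
  step 6: S0  (read 0: S1→S0)
  step 7: S2  (read 0: S0→S2)
  step 8: S2  (read 2: S2→S2)
  step 9: S0  (read 1: S2→S0)
  step 10: S0  (read 2: S0→S0)

The earliest repeat is at step j = 3: D is in S1, which it already visited at step i = 1.
With |Q| = 6, pigeonhole forces a state repeat no later than step 6; the substring read between the first and second visits to that state can be pumped.

S1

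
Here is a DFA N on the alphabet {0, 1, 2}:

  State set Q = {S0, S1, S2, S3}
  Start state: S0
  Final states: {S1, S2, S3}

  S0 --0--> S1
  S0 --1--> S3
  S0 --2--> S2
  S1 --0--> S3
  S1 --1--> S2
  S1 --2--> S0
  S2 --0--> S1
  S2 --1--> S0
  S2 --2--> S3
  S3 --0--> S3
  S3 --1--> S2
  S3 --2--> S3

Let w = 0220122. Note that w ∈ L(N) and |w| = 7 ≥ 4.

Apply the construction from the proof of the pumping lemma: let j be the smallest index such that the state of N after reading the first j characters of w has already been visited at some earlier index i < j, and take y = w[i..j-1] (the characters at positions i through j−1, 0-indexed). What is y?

02

Run of N on w = 0 2 2 0 1 2 2:
  step 0: S0  (start)
  step 1: S1  (read 0: S0→S1)
  step 2: S0  (read 2: S1→S0)   ← first repeat (S0 seen earlier)
  step 3: S2  (read 2: S0→S2)
  step 4: S1  (read 0: S2→S1)
  step 5: S2  (read 1: S1→S2)
  step 6: S3  (read 2: S2→S3)
  step 7: S3  (read 2: S3→S3)

So i = 0, j = 2, giving x = w[0:0] = ε, y = w[0:2] = 02, z = w[2:7] = 20122.
Check: |xy| = 2 ≤ 4 and |y| = 2 ≥ 1. Reading y takes N from S0 back to S0, so every xyⁱz is accepted.
Since N has 4 states, any run of length ≥ 4 visits 4+1 states, so by pigeonhole some state repeats within the first 4 steps — that repeat gives the pumpable loop.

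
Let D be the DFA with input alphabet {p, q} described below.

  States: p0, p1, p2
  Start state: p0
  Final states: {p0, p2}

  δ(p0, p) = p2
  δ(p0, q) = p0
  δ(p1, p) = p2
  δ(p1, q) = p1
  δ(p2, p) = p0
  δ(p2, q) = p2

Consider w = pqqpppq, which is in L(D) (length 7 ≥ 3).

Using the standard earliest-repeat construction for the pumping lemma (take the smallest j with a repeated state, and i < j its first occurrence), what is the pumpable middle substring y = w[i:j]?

q

State sequence: p0 -p-> p2 -q-> p2 -q-> p2 -p-> p0 -p-> p2 -p-> p0 -q-> p0
First repeat at step 2: p2 was already visited.

So i = 1, j = 2, giving x = w[0:1] = p, y = w[1:2] = q, z = w[2:7] = qpppq.
Check: |xy| = 2 ≤ 3 and |y| = 1 ≥ 1. Reading y takes D from p2 back to p2, so every xyⁱz is accepted.
Since D has 3 states, any run of length ≥ 3 visits 3+1 states, so by pigeonhole some state repeats within the first 3 steps — that repeat gives the pumpable loop.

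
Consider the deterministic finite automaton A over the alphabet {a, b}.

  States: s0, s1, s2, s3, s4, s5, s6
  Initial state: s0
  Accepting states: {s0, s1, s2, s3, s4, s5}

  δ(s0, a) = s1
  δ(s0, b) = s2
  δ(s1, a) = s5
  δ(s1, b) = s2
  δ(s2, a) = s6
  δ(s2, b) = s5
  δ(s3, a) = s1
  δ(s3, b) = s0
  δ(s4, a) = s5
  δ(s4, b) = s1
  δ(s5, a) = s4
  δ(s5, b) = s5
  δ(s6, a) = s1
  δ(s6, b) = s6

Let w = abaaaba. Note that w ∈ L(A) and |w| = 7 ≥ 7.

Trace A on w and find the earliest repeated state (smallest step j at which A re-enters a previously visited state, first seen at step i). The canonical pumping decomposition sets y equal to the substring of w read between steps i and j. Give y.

baa

State sequence: s0 -a-> s1 -b-> s2 -a-> s6 -a-> s1 -a-> s5 -b-> s5 -a-> s4
First repeat at step 4: s1 was already visited.

So i = 1, j = 4, giving x = w[0:1] = a, y = w[1:4] = baa, z = w[4:7] = aba.
Check: |xy| = 4 ≤ 7 and |y| = 3 ≥ 1. Reading y takes A from s1 back to s1, so every xyⁱz is accepted.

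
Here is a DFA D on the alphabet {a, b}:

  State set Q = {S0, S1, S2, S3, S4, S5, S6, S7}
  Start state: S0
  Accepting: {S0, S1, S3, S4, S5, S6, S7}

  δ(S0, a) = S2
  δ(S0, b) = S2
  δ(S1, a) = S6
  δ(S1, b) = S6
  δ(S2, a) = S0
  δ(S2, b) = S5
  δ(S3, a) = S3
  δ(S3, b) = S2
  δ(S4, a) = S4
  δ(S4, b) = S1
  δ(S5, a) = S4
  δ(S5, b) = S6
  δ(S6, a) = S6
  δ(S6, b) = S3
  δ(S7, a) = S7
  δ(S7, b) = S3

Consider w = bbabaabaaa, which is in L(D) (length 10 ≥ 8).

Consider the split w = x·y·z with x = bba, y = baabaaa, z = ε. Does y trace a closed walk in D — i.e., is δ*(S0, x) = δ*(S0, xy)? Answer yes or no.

Run of D on the first 10 characters of w = b b a b a a b a a a:
  step 0: S0  (start)
  step 1: S2  (read b: S0→S2)
  step 2: S5  (read b: S2→S5)
  step 3: S4  (read a: S5→S4)
  step 4: S1  (read b: S4→S1)
  step 5: S6  (read a: S1→S6)
  step 6: S6  (read a: S6→S6)
  step 7: S3  (read b: S6→S3)
  step 8: S3  (read a: S3→S3)
  step 9: S3  (read a: S3→S3)
  step 10: S3  (read a: S3→S3)

After x (step 3): S4. After xy (step 10): S3.
They differ (S4 ≠ S3), so y is not a cycle from the state after x; this split is not the one the pumping-lemma construction produces, and pumping y need not keep the string in L(D).

no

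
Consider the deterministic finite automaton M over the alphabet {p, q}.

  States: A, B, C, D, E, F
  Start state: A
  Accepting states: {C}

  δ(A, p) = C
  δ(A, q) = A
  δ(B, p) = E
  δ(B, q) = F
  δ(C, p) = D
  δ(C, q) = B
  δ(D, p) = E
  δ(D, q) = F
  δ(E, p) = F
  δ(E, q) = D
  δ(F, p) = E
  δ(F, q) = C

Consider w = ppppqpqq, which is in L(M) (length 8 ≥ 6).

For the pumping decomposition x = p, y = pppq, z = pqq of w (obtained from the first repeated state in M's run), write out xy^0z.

xy⁰z = xz = p·pqq = ppqq.
Reading y = pppq takes M from C back to C, so after x the machine is still in C, and z then leads to the accepting state C. Hence ppqq ∈ L(M).

ppqq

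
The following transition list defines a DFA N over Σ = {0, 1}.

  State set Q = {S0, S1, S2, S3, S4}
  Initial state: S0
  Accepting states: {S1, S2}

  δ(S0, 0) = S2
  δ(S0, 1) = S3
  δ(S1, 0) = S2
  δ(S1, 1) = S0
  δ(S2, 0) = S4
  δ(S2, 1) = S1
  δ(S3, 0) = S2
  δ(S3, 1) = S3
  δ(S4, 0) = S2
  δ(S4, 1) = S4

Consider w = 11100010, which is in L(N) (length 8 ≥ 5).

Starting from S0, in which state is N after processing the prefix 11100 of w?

Run of N on the first 5 characters of w = 1 1 1 0 0:
  step 0: S0  (start)
  step 1: S3  (read 1: S0→S3)
  step 2: S3  (read 1: S3→S3)
  step 3: S3  (read 1: S3→S3)
  step 4: S2  (read 0: S3→S2)
  step 5: S4  (read 0: S2→S4)

After reading 5 characters, N is in state S4.
(This kind of state-tracing is the core of the pumping-lemma construction: with 5 states, pigeonhole forces a repeat within the first 5 steps.)

S4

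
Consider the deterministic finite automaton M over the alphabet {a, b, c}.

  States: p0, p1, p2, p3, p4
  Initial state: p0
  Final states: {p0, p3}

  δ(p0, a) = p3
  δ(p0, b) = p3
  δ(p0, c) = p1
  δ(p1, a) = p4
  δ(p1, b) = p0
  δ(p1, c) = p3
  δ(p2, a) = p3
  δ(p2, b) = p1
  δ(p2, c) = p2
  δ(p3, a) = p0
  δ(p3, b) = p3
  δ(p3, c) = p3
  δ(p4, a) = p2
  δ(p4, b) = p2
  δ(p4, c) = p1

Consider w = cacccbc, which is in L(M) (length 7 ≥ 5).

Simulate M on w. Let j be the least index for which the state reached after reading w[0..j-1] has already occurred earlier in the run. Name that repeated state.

p1

Run of M on w = c a c c c b c:
  step 0: p0  (start)
  step 1: p1  (read c: p0→p1)
  step 2: p4  (read a: p1→p4)
  step 3: p1  (read c: p4→p1)   ← first repeat (p1 seen earlier)
  step 4: p3  (read c: p1→p3)
  step 5: p3  (read c: p3→p3)
  step 6: p3  (read b: p3→p3)
  step 7: p3  (read c: p3→p3)

The earliest repeat is at step j = 3: M is in p1, which it already visited at step i = 1.
The DFA has 5 states, so the proof of the pumping lemma guarantees a repeated state among the first 5+1 visited; the segment between the two visits is the pumpable y.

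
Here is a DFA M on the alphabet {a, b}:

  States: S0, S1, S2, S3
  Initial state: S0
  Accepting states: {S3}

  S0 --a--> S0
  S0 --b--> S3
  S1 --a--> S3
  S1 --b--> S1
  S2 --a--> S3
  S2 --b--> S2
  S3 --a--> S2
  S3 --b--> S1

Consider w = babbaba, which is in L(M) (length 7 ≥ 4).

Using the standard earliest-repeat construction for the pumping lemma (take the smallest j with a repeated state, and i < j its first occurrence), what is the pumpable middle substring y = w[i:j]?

b

Run of M on w = b a b b a b a:
  step 0: S0  (start)
  step 1: S3  (read b: S0→S3)
  step 2: S2  (read a: S3→S2)
  step 3: S2  (read b: S2→S2)   ← first repeat (S2 seen earlier)
  step 4: S2  (read b: S2→S2)
  step 5: S3  (read a: S2→S3)
  step 6: S1  (read b: S3→S1)
  step 7: S3  (read a: S1→S3)

So i = 2, j = 3, giving x = w[0:2] = ba, y = w[2:3] = b, z = w[3:7] = baba.
Check: |xy| = 3 ≤ 4 and |y| = 1 ≥ 1. Reading y takes M from S2 back to S2, so every xyⁱz is accepted.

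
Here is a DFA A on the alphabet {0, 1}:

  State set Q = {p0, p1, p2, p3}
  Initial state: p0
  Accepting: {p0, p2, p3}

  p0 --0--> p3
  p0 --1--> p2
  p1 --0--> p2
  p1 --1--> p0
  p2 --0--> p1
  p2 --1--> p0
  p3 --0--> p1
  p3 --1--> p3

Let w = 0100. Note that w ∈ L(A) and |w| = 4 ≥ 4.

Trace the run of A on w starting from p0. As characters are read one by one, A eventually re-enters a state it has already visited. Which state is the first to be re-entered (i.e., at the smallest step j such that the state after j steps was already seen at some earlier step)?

p3

State sequence: p0 -0-> p3 -1-> p3 -0-> p1 -0-> p2
First repeat at step 2: p3 was already visited.

The earliest repeat is at step j = 2: A is in p3, which it already visited at step i = 1.
Since A has 4 states, any run of length ≥ 4 visits 4+1 states, so by pigeonhole some state repeats within the first 4 steps — that repeat gives the pumpable loop.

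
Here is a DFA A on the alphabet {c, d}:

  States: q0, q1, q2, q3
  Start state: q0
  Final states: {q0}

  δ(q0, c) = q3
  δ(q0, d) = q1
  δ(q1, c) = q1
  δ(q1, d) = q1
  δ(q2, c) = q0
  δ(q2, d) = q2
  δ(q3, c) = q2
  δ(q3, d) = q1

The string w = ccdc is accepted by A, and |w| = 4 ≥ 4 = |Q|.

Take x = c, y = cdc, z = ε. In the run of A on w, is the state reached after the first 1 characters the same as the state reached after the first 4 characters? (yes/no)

State sequence: q0 -c-> q3 -c-> q2 -d-> q2 -c-> q0

After x (step 1): q3. After xy (step 4): q0.
They differ (q3 ≠ q0), so y is not a cycle from the state after x; this split is not the one the pumping-lemma construction produces, and pumping y need not keep the string in L(A).

no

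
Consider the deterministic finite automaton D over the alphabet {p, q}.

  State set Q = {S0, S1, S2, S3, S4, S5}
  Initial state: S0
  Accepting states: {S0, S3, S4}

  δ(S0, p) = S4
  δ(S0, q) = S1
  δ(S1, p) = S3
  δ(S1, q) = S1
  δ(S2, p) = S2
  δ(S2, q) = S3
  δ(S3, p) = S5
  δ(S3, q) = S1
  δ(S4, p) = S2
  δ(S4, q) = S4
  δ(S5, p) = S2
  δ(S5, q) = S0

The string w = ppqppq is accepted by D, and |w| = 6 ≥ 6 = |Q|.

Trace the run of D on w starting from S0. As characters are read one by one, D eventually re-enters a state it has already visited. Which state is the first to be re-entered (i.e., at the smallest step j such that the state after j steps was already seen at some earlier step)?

S2

State sequence: S0 -p-> S4 -p-> S2 -q-> S3 -p-> S5 -p-> S2 -q-> S3
First repeat at step 5: S2 was already visited.

The earliest repeat is at step j = 5: D is in S2, which it already visited at step i = 2.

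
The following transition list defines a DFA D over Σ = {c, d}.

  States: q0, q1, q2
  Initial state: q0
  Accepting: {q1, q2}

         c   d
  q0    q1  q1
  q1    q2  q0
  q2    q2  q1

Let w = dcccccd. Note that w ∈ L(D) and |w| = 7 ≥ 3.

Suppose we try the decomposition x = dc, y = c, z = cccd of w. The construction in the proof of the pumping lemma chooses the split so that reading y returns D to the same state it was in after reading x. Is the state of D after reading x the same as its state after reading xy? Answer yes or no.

State sequence: q0 -d-> q1 -c-> q2 -c-> q2

After x (step 2): q2. After xy (step 3): q2.
They match, so y = c drives D around a cycle from q2 back to itself; pumping y any number of times keeps D in q2 before reading z, and xyⁱz ∈ L(D) for every i ≥ 0.

yes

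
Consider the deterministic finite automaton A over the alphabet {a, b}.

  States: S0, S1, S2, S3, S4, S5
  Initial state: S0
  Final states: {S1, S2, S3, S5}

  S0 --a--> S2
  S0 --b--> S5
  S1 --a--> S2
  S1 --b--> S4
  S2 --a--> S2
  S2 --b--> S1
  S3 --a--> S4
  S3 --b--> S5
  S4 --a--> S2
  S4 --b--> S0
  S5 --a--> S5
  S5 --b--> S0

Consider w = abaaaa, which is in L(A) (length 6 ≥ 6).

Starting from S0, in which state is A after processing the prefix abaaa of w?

Run of A on the first 5 characters of w = a b a a a:
  step 0: S0  (start)
  step 1: S2  (read a: S0→S2)
  step 2: S1  (read b: S2→S1)
  step 3: S2  (read a: S1→S2)
  step 4: S2  (read a: S2→S2)
  step 5: S2  (read a: S2→S2)

After reading 5 characters, A is in state S2.
(This kind of state-tracing is the core of the pumping-lemma construction: with 6 states, pigeonhole forces a repeat within the first 6 steps.)

S2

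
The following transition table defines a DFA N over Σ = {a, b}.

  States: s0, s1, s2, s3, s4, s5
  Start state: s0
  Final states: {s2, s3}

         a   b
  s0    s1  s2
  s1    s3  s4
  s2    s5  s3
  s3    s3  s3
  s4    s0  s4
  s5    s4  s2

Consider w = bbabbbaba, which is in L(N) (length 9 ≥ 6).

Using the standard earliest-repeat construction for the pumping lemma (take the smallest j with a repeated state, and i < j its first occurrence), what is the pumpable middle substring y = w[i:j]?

Run of N on w = b b a b b b a b a:
  step 0: s0  (start)
  step 1: s2  (read b: s0→s2)
  step 2: s3  (read b: s2→s3)
  step 3: s3  (read a: s3→s3)   ← first repeat (s3 seen earlier)
  step 4: s3  (read b: s3→s3)
  step 5: s3  (read b: s3→s3)
  step 6: s3  (read b: s3→s3)
  step 7: s3  (read a: s3→s3)
  step 8: s3  (read b: s3→s3)
  step 9: s3  (read a: s3→s3)

So i = 2, j = 3, giving x = w[0:2] = bb, y = w[2:3] = a, z = w[3:9] = bbbaba.
Check: |xy| = 3 ≤ 6 and |y| = 1 ≥ 1. Reading y takes N from s3 back to s3, so every xyⁱz is accepted.
Pumping length from the standard proof: p = 6 (the number of states). The repeated state found above gives |xy| = j ≤ 6 and |y| = j − i ≥ 1.

a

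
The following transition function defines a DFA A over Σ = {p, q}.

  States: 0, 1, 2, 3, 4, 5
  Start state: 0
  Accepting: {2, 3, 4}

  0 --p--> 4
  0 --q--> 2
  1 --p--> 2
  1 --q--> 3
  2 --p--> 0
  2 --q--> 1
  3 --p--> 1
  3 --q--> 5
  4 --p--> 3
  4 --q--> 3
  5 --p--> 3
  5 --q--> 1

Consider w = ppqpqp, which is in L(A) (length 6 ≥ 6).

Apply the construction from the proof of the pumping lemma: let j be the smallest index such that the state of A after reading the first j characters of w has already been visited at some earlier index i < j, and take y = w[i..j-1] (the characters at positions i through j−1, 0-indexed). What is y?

qp

State sequence: 0 -p-> 4 -p-> 3 -q-> 5 -p-> 3 -q-> 5 -p-> 3
First repeat at step 4: 3 was already visited.

So i = 2, j = 4, giving x = w[0:2] = pp, y = w[2:4] = qp, z = w[4:6] = qp.
Check: |xy| = 4 ≤ 6 and |y| = 2 ≥ 1. Reading y takes A from 3 back to 3, so every xyⁱz is accepted.
With |Q| = 6, pigeonhole forces a state repeat no later than step 6; the substring read between the first and second visits to that state can be pumped.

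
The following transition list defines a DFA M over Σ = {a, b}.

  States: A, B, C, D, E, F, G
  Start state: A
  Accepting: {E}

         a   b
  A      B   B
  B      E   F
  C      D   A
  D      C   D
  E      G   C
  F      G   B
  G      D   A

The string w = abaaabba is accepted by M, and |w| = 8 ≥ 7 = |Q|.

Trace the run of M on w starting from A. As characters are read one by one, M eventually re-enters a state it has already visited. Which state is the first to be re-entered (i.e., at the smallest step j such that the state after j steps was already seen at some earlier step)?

State sequence: A -a-> B -b-> F -a-> G -a-> D -a-> C -b-> A -b-> B -a-> E
First repeat at step 6: A was already visited.

The earliest repeat is at step j = 6: M is in A, which it already visited at step i = 0.

A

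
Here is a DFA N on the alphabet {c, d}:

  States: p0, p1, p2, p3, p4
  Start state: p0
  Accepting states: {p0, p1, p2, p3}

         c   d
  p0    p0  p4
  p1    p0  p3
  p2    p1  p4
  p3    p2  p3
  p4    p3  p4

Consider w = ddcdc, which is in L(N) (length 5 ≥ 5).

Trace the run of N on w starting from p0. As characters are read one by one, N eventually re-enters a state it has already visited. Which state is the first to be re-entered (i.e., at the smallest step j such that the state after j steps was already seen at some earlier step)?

p4

State sequence: p0 -d-> p4 -d-> p4 -c-> p3 -d-> p3 -c-> p2
First repeat at step 2: p4 was already visited.

The earliest repeat is at step j = 2: N is in p4, which it already visited at step i = 1.
Pumping length from the standard proof: p = 5 (the number of states). The repeated state found above gives |xy| = j ≤ 5 and |y| = j − i ≥ 1.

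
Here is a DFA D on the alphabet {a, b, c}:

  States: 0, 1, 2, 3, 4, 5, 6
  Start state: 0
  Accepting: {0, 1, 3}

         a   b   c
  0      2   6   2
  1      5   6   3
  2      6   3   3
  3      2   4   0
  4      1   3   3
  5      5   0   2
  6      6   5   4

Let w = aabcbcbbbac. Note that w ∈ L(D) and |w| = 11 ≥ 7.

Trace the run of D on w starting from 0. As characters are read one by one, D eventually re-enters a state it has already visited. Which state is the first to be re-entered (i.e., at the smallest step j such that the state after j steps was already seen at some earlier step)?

Run of D on w = a a b c b c b b b a c:
  step 0: 0  (start)
  step 1: 2  (read a: 0→2)
  step 2: 6  (read a: 2→6)
  step 3: 5  (read b: 6→5)
  step 4: 2  (read c: 5→2)   ← first repeat (2 seen earlier)
  step 5: 3  (read b: 2→3)
  step 6: 0  (read c: 3→0)
  step 7: 6  (read b: 0→6)
  step 8: 5  (read b: 6→5)
  step 9: 0  (read b: 5→0)
  step 10: 2  (read a: 0→2)
  step 11: 3  (read c: 2→3)

The earliest repeat is at step j = 4: D is in 2, which it already visited at step i = 1.

2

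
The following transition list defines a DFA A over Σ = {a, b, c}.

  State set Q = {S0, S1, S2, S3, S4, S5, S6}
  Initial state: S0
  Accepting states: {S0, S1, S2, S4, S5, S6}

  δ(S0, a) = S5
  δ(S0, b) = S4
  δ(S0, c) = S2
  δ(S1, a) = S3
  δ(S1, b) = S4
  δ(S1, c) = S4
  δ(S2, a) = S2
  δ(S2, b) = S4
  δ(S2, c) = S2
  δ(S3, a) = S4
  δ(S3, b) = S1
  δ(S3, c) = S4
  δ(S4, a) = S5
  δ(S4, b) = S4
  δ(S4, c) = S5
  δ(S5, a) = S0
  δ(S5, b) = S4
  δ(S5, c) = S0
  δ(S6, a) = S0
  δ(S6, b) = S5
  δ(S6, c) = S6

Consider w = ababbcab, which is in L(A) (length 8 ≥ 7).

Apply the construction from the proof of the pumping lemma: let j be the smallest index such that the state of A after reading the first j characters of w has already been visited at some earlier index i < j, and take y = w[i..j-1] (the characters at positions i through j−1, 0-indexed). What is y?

Run of A on w = a b a b b c a b:
  step 0: S0  (start)
  step 1: S5  (read a: S0→S5)
  step 2: S4  (read b: S5→S4)
  step 3: S5  (read a: S4→S5)   ← first repeat (S5 seen earlier)
  step 4: S4  (read b: S5→S4)
  step 5: S4  (read b: S4→S4)
  step 6: S5  (read c: S4→S5)
  step 7: S0  (read a: S5→S0)
  step 8: S4  (read b: S0→S4)

So i = 1, j = 3, giving x = w[0:1] = a, y = w[1:3] = ba, z = w[3:8] = bbcab.
Check: |xy| = 3 ≤ 7 and |y| = 2 ≥ 1. Reading y takes A from S5 back to S5, so every xyⁱz is accepted.
With |Q| = 7, pigeonhole forces a state repeat no later than step 7; the substring read between the first and second visits to that state can be pumped.

ba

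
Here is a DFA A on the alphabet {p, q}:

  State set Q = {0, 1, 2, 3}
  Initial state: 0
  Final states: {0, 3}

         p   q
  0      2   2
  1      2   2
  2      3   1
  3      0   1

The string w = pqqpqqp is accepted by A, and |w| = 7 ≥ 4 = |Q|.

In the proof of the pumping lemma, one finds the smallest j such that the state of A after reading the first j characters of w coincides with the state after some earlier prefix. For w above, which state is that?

2

Run of A on w = p q q p q q p:
  step 0: 0  (start)
  step 1: 2  (read p: 0→2)
  step 2: 1  (read q: 2→1)
  step 3: 2  (read q: 1→2)   ← first repeat (2 seen earlier)
  step 4: 3  (read p: 2→3)
  step 5: 1  (read q: 3→1)
  step 6: 2  (read q: 1→2)
  step 7: 3  (read p: 2→3)

The earliest repeat is at step j = 3: A is in 2, which it already visited at step i = 1.
Pumping length from the standard proof: p = 4 (the number of states). The repeated state found above gives |xy| = j ≤ 4 and |y| = j − i ≥ 1.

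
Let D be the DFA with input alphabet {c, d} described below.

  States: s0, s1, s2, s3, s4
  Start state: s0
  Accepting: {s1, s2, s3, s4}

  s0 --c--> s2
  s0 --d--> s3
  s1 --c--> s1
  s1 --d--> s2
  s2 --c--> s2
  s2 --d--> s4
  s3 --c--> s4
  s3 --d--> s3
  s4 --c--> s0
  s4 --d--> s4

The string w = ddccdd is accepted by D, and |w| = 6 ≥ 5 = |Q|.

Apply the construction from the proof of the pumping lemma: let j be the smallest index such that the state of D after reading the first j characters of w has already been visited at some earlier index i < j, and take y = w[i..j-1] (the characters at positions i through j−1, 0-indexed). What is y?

d

Run of D on w = d d c c d d:
  step 0: s0  (start)
  step 1: s3  (read d: s0→s3)
  step 2: s3  (read d: s3→s3)   ← first repeat (s3 seen earlier)
  step 3: s4  (read c: s3→s4)
  step 4: s0  (read c: s4→s0)
  step 5: s3  (read d: s0→s3)
  step 6: s3  (read d: s3→s3)

So i = 1, j = 2, giving x = w[0:1] = d, y = w[1:2] = d, z = w[2:6] = ccdd.
Check: |xy| = 2 ≤ 5 and |y| = 1 ≥ 1. Reading y takes D from s3 back to s3, so every xyⁱz is accepted.
Pumping length from the standard proof: p = 5 (the number of states). The repeated state found above gives |xy| = j ≤ 5 and |y| = j − i ≥ 1.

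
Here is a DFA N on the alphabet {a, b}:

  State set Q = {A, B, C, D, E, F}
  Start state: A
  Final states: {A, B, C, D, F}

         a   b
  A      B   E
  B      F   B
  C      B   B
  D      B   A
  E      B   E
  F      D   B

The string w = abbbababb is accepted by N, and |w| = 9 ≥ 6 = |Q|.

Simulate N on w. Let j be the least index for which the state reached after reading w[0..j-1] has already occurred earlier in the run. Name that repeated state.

B

State sequence: A -a-> B -b-> B -b-> B -b-> B -a-> F -b-> B -a-> F -b-> B -b-> B
First repeat at step 2: B was already visited.

The earliest repeat is at step j = 2: N is in B, which it already visited at step i = 1.
With |Q| = 6, pigeonhole forces a state repeat no later than step 6; the substring read between the first and second visits to that state can be pumped.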